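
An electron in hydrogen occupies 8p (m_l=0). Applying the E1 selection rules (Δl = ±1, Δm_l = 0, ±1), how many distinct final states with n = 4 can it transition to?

4

E1 requires Δl = ±1, so l_f ∈ {0, 2}; with 0 ≤ l_f ≤ n_f−1 = 3, the allowed l_f values are {0, 2}.
For l_f = 0: m_f ∈ {m_i−1, m_i, m_i+1} ∩ [−0, 0] = {0} → 1 state.
For l_f = 2: m_f ∈ {m_i−1, m_i, m_i+1} ∩ [−2, 2] = {-1, 0, 1} → 3 states.
Total: 4.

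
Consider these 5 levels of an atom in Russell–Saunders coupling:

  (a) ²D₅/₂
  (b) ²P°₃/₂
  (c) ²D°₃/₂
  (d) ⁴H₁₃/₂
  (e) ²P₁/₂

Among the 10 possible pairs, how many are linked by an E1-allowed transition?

4

(a)–(b): allowed.
(a)–(c): allowed.
(a)–(d): forbidden (parity, ΔS, ΔL, ΔJ).
(a)–(e): forbidden (parity, ΔJ).
(b)–(c): forbidden (parity).
(b)–(d): forbidden (ΔS, ΔL, ΔJ).
(b)–(e): allowed.
(c)–(d): forbidden (ΔS, ΔL, ΔJ).
(c)–(e): allowed.
(d)–(e): forbidden (parity, ΔS, ΔL, ΔJ).
Allowed pairs: 4 of 10.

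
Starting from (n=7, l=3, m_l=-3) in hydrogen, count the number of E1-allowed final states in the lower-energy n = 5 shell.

E1 requires Δl = ±1, so l_f ∈ {2, 4}; with 0 ≤ l_f ≤ n_f−1 = 4, the allowed l_f values are {2, 4}.
For l_f = 2: m_f ∈ {m_i−1, m_i, m_i+1} ∩ [−2, 2] = {-2} → 1 state.
For l_f = 4: m_f ∈ {m_i−1, m_i, m_i+1} ∩ [−4, 4] = {-4, -3, -2} → 3 states.
Total: 4.

4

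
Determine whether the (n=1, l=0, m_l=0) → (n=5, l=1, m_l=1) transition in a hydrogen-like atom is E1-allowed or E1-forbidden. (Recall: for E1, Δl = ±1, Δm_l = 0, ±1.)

allowed

Δl = 1 − 0 = +1; the E1 rule Δl = ±1 is ✓.
m_l: 0 → 1 (Δm_l = +1). |Δm_l| ≤ 1 ✓.
All E1 selection rules are satisfied.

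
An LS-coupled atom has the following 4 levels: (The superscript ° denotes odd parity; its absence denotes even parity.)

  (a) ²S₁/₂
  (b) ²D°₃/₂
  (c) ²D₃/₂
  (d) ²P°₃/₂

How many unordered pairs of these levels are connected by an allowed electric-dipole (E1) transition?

(a)–(b): forbidden (ΔL).
(a)–(c): forbidden (parity, ΔL).
(a)–(d): allowed.
(b)–(c): allowed.
(b)–(d): forbidden (parity).
(c)–(d): allowed.
Allowed pairs: 3 of 6.

3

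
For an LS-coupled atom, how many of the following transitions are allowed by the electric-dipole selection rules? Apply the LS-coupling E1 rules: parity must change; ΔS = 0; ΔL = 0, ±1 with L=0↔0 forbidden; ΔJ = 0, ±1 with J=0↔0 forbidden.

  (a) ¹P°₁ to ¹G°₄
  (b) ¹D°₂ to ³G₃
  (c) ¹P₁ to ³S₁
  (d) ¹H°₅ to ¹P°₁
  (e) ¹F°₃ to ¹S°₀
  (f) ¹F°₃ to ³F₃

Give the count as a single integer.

0

(a) forbidden (parity, ΔL, ΔJ fail)
(b) forbidden (ΔS, ΔL fail)
(c) forbidden (parity, ΔS fail)
(d) forbidden (parity, ΔL, ΔJ fail)
(e) forbidden (parity, ΔL, ΔJ fail)
(f) forbidden (ΔS fails)
Total allowed: 0 of 6.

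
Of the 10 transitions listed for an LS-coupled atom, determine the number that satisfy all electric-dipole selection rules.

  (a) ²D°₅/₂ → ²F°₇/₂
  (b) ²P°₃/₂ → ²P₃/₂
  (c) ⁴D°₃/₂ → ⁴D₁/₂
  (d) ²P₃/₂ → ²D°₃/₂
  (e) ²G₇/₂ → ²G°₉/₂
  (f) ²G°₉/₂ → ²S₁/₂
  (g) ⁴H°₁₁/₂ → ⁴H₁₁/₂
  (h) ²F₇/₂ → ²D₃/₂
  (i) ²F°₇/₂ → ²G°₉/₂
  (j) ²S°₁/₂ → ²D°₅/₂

5

(a) forbidden (parity fails)
(b) allowed
(c) allowed
(d) allowed
(e) allowed
(f) forbidden (ΔL, ΔJ fail)
(g) allowed
(h) forbidden (parity, ΔJ fail)
(i) forbidden (parity fails)
(j) forbidden (parity, ΔL, ΔJ fail)
Total allowed: 5 of 10.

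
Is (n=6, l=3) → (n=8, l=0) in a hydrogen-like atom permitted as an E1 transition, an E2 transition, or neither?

neither

Δl = 0 − 3 = -3; l_i + l_f = 3.
E1 (Δl = ±1): not satisfied.
E2 (Δl = 0,±2, l_i+l_f ≥ 2): not satisfied.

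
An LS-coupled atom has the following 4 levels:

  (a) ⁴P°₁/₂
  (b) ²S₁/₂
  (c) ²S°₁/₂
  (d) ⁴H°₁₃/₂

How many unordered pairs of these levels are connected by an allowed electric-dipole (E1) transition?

0

(a)–(b): forbidden (ΔS).
(a)–(c): forbidden (parity, ΔS).
(a)–(d): forbidden (parity, ΔL, ΔJ).
(b)–(c): forbidden (ΔL).
(b)–(d): forbidden (ΔS, ΔL, ΔJ).
(c)–(d): forbidden (parity, ΔS, ΔL, ΔJ).
Allowed pairs: 0 of 6.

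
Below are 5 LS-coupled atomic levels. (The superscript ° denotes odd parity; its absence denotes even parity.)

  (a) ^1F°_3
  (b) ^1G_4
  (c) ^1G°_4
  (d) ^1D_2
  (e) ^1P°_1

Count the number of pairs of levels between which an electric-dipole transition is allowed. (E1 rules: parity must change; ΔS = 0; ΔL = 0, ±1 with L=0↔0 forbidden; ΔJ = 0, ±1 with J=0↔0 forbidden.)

4

(a)–(b): allowed.
(a)–(c): forbidden (parity).
(a)–(d): allowed.
(a)–(e): forbidden (parity, ΔL, ΔJ).
(b)–(c): allowed.
(b)–(d): forbidden (parity, ΔL, ΔJ).
(b)–(e): forbidden (ΔL, ΔJ).
(c)–(d): forbidden (ΔL, ΔJ).
(c)–(e): forbidden (parity, ΔL, ΔJ).
(d)–(e): allowed.
Allowed pairs: 4 of 10.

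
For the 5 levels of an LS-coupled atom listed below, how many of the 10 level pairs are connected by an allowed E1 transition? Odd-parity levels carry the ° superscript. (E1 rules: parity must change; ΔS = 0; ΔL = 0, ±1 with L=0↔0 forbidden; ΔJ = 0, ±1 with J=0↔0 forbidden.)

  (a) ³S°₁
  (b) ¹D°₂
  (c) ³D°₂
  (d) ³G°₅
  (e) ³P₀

(a)–(b): forbidden (parity, ΔS, ΔL).
(a)–(c): forbidden (parity, ΔL).
(a)–(d): forbidden (parity, ΔL, ΔJ).
(a)–(e): allowed.
(b)–(c): forbidden (parity, ΔS).
(b)–(d): forbidden (parity, ΔS, ΔL, ΔJ).
(b)–(e): forbidden (ΔS, ΔJ).
(c)–(d): forbidden (parity, ΔL, ΔJ).
(c)–(e): forbidden (ΔJ).
(d)–(e): forbidden (ΔL, ΔJ).
Allowed pairs: 1 of 10.

1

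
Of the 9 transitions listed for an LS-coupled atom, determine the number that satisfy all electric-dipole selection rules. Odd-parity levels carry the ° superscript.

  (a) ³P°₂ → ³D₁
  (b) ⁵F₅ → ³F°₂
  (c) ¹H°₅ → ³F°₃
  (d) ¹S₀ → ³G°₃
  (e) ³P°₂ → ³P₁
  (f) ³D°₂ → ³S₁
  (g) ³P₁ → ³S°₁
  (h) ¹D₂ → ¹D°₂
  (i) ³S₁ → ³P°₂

5

(a) allowed
(b) forbidden (ΔS, ΔJ fail)
(c) forbidden (parity, ΔS, ΔL, ΔJ fail)
(d) forbidden (ΔS, ΔL, ΔJ fail)
(e) allowed
(f) forbidden (ΔL fails)
(g) allowed
(h) allowed
(i) allowed
Total allowed: 5 of 9.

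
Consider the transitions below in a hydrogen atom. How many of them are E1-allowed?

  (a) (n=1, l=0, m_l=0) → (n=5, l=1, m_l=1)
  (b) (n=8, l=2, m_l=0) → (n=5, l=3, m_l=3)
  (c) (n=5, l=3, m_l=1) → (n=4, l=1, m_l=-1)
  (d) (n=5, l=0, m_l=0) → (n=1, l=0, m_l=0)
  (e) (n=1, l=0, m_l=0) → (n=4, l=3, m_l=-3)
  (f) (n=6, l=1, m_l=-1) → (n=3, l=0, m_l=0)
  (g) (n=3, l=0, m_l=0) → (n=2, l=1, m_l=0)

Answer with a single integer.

(a) allowed
(b) forbidden — Δm_l = +3 (E1 requires Δm_l = 0, ±1)
(c) forbidden — Δl = -2 (E1 requires Δl = ±1); Δm_l = -2 (E1 requires Δm_l = 0, ±1)
(d) forbidden — Δl = +0 (E1 requires Δl = ±1)
(e) forbidden — Δl = +3 (E1 requires Δl = ±1); Δm_l = -3 (E1 requires Δm_l = 0, ±1)
(f) allowed
(g) allowed
Total allowed: 3 of 7.

3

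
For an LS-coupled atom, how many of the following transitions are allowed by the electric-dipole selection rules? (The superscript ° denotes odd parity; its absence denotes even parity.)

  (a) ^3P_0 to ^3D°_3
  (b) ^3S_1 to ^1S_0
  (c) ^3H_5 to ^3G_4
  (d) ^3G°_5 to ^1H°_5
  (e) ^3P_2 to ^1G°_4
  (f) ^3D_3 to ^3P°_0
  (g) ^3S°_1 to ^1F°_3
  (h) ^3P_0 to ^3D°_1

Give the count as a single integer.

1

(a) forbidden (ΔJ fails)
(b) forbidden (parity, ΔS, ΔL fail)
(c) forbidden (parity fails)
(d) forbidden (parity, ΔS fail)
(e) forbidden (ΔS, ΔL, ΔJ fail)
(f) forbidden (ΔJ fails)
(g) forbidden (parity, ΔS, ΔL, ΔJ fail)
(h) allowed
Total allowed: 1 of 8.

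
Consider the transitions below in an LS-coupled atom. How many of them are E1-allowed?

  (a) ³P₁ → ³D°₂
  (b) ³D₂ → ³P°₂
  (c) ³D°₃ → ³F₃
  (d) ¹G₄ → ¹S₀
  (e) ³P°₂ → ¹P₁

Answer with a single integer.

(a) allowed
(b) allowed
(c) allowed
(d) forbidden (parity, ΔL, ΔJ fail)
(e) forbidden (ΔS fails)
Total allowed: 3 of 5.

3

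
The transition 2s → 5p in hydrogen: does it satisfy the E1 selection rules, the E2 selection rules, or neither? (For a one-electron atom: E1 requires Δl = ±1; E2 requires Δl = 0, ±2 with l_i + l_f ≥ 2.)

E1

Δl = 1 − 0 = +1; l_i + l_f = 1.
E1 (Δl = ±1): satisfied.
E2 (Δl = 0,±2, l_i+l_f ≥ 2): not satisfied.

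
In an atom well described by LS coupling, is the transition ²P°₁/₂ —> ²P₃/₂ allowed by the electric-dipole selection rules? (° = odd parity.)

allowed

Parity must change: odd → even — satisfied.
ΔS = 0: S: 1/2 → 1/2 — satisfied.
ΔL = 0, ±1 (not L=0↔0): L: 1 → 1, ΔL = +0 — satisfied.
ΔJ = 0, ±1 (not J=0↔0): J: 1/2 → 3/2, ΔJ = +1 — satisfied.
All four E1 rules are satisfied.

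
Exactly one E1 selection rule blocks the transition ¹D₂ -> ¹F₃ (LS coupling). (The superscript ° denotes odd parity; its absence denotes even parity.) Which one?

Parity must change: even → even — fails.
ΔS = 0: S: 0 → 0 — passes.
ΔL = 0, ±1 (not L=0↔0): L: 2 → 3, ΔL = +1 — passes.
ΔJ = 0, ±1 (not J=0↔0): J: 2 → 3, ΔJ = +1 — passes.

parity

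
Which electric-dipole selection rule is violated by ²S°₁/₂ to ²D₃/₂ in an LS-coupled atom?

Parity must change: odd → even — ok.
ΔS = 0: S: 1/2 → 1/2 — ok.
ΔL = 0, ±1 (not L=0↔0): L: 0 → 2, ΔL = +2 — fails.
ΔJ = 0, ±1 (not J=0↔0): J: 1/2 → 3/2, ΔJ = +1 — ok.

the ΔL = 0, ±1 rule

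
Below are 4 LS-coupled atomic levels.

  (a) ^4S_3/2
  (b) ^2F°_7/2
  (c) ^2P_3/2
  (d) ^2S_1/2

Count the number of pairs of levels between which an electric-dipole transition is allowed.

0

(a)–(b): forbidden (ΔS, ΔL, ΔJ).
(a)–(c): forbidden (parity, ΔS).
(a)–(d): forbidden (parity, ΔS, ΔL).
(b)–(c): forbidden (ΔL, ΔJ).
(b)–(d): forbidden (ΔL, ΔJ).
(c)–(d): forbidden (parity).
Allowed pairs: 0 of 6.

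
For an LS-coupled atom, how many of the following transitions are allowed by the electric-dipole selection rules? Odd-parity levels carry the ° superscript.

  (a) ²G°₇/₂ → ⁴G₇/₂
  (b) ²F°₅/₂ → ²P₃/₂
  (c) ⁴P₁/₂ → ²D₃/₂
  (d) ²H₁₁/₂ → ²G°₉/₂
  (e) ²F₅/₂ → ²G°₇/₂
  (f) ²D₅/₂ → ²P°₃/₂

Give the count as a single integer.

(a) forbidden (ΔS fails)
(b) forbidden (ΔL fails)
(c) forbidden (parity, ΔS fail)
(d) allowed
(e) allowed
(f) allowed
Total allowed: 3 of 6.

3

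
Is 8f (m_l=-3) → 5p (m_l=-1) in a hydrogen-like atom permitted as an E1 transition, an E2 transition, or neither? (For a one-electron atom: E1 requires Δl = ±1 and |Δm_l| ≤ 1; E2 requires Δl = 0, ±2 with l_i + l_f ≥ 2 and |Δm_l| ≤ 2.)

Δl = 1 − 3 = -2; l_i + l_f = 4.
Δm_l = +2.
E1 (Δl = ±1, |Δm_l| ≤ 1): not satisfied.
E2 (Δl = 0,±2, l_i+l_f ≥ 2, |Δm_l| ≤ 2): satisfied.

E2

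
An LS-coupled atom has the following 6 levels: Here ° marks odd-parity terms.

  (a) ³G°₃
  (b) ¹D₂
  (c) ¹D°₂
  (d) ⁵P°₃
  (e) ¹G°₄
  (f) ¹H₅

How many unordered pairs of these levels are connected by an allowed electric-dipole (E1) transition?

2

(a)–(b): forbidden (ΔS, ΔL).
(a)–(c): forbidden (parity, ΔS, ΔL).
(a)–(d): forbidden (parity, ΔS, ΔL).
(a)–(e): forbidden (parity, ΔS).
(a)–(f): forbidden (ΔS, ΔJ).
(b)–(c): allowed.
(b)–(d): forbidden (ΔS).
(b)–(e): forbidden (ΔL, ΔJ).
(b)–(f): forbidden (parity, ΔL, ΔJ).
(c)–(d): forbidden (parity, ΔS).
(c)–(e): forbidden (parity, ΔL, ΔJ).
(c)–(f): forbidden (ΔL, ΔJ).
(d)–(e): forbidden (parity, ΔS, ΔL).
(d)–(f): forbidden (ΔS, ΔL, ΔJ).
(e)–(f): allowed.
Allowed pairs: 2 of 15.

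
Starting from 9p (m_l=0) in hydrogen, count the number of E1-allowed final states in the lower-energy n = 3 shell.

E1 requires Δl = ±1, so l_f ∈ {0, 2}; with 0 ≤ l_f ≤ n_f−1 = 2, the allowed l_f values are {0, 2}.
For l_f = 0: m_f ∈ {m_i−1, m_i, m_i+1} ∩ [−0, 0] = {0} → 1 state.
For l_f = 2: m_f ∈ {m_i−1, m_i, m_i+1} ∩ [−2, 2] = {-1, 0, 1} → 3 states.
Total: 4.

4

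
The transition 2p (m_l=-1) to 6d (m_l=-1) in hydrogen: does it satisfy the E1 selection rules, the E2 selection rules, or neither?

Δl = 2 − 1 = +1; l_i + l_f = 3.
Δm_l = +0.
E1 (Δl = ±1, |Δm_l| ≤ 1): satisfied.
E2 (Δl = 0,±2, l_i+l_f ≥ 2, |Δm_l| ≤ 2): not satisfied.

E1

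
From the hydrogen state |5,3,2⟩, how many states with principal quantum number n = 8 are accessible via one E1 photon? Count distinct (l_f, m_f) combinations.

E1 requires Δl = ±1, so l_f ∈ {2, 4}; with 0 ≤ l_f ≤ n_f−1 = 7, the allowed l_f values are {2, 4}.
For l_f = 2: m_f ∈ {m_i−1, m_i, m_i+1} ∩ [−2, 2] = {1, 2} → 2 states.
For l_f = 4: m_f ∈ {m_i−1, m_i, m_i+1} ∩ [−4, 4] = {1, 2, 3} → 3 states.
Total: 5.

5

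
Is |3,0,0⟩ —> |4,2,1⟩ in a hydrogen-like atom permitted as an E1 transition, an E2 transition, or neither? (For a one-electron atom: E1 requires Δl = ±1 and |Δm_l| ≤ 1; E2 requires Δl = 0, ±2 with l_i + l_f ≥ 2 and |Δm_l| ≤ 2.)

E2

Δl = 2 − 0 = +2; l_i + l_f = 2.
Δm_l = +1.
E1 (Δl = ±1, |Δm_l| ≤ 1): not satisfied.
E2 (Δl = 0,±2, l_i+l_f ≥ 2, |Δm_l| ≤ 2): satisfied.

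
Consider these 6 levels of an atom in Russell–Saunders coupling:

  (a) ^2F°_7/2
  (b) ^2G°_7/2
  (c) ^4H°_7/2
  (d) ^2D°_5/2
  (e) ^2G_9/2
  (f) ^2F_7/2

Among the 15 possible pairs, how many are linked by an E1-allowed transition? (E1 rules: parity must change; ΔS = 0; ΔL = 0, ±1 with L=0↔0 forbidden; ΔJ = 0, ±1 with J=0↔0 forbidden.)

5

(a)–(b): forbidden (parity).
(a)–(c): forbidden (parity, ΔS, ΔL).
(a)–(d): forbidden (parity).
(a)–(e): allowed.
(a)–(f): allowed.
(b)–(c): forbidden (parity, ΔS).
(b)–(d): forbidden (parity, ΔL).
(b)–(e): allowed.
(b)–(f): allowed.
(c)–(d): forbidden (parity, ΔS, ΔL).
(c)–(e): forbidden (ΔS).
(c)–(f): forbidden (ΔS, ΔL).
(d)–(e): forbidden (ΔL, ΔJ).
(d)–(f): allowed.
(e)–(f): forbidden (parity).
Allowed pairs: 5 of 15.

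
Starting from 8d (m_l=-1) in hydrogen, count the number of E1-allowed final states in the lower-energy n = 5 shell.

E1 requires Δl = ±1, so l_f ∈ {1, 3}; with 0 ≤ l_f ≤ n_f−1 = 4, the allowed l_f values are {1, 3}.
For l_f = 1: m_f ∈ {m_i−1, m_i, m_i+1} ∩ [−1, 1] = {-1, 0} → 2 states.
For l_f = 3: m_f ∈ {m_i−1, m_i, m_i+1} ∩ [−3, 3] = {-2, -1, 0} → 3 states.
Total: 5.

5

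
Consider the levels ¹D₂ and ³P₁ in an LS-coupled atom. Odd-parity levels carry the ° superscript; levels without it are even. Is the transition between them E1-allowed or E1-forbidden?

forbidden

Reading off the term symbols: S 0→1, L 2→1, J 2→1, parity even→even.
Parity must change: even → even — fails.
ΔS = 0: S: 0 → 1 — fails.
ΔL = 0, ±1 (not L=0↔0): L: 2 → 1, ΔL = -1 — ok.
ΔJ = 0, ±1 (not J=0↔0): J: 2 → 1, ΔJ = -1 — ok.
Rule(s) violated: parity, ΔS.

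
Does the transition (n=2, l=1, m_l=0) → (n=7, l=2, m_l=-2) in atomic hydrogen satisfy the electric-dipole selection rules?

Δl = 2 − 1 = +1; the E1 rule Δl = ±1 is satisfied.
m_l: 0 → -2 (Δm_l = -2). |Δm_l| ≤ 1 violated.
The transition is electric-dipole forbidden.

forbidden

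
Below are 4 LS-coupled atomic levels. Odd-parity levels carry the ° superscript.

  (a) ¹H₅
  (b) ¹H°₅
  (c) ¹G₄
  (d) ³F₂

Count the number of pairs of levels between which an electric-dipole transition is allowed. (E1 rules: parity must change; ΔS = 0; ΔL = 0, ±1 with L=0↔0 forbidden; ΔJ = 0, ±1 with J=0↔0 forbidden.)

(a)–(b): allowed.
(a)–(c): forbidden (parity).
(a)–(d): forbidden (parity, ΔS, ΔL, ΔJ).
(b)–(c): allowed.
(b)–(d): forbidden (ΔS, ΔL, ΔJ).
(c)–(d): forbidden (parity, ΔS, ΔJ).
Allowed pairs: 2 of 6.

2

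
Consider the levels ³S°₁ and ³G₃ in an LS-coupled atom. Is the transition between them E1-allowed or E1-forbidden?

Initial level: S=1, L=0, J=1, parity odd. Final level: S=1, L=4, J=3, parity even.
Parity must change: odd → even — ✓.
ΔS = 0: S: 1 → 1 — ✓.
ΔL = 0, ±1 (not L=0↔0): L: 0 → 4, ΔL = +4 — ✗.
ΔJ = 0, ±1 (not J=0↔0): J: 1 → 3, ΔJ = +2 — ✗.
Rule(s) violated: ΔL, ΔJ.

forbidden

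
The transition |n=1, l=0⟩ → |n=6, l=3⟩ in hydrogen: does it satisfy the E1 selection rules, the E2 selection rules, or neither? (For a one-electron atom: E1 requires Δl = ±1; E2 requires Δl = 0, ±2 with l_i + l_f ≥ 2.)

neither

Δl = 3 − 0 = +3; l_i + l_f = 3.
E1 (Δl = ±1): not satisfied.
E2 (Δl = 0,±2, l_i+l_f ≥ 2): not satisfied.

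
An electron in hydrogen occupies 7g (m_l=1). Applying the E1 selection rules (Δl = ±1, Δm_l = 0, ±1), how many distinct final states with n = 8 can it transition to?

E1 requires Δl = ±1, so l_f ∈ {3, 5}; with 0 ≤ l_f ≤ n_f−1 = 7, the allowed l_f values are {3, 5}.
For l_f = 3: m_f ∈ {m_i−1, m_i, m_i+1} ∩ [−3, 3] = {0, 1, 2} → 3 states.
For l_f = 5: m_f ∈ {m_i−1, m_i, m_i+1} ∩ [−5, 5] = {0, 1, 2} → 3 states.
Total: 6.

6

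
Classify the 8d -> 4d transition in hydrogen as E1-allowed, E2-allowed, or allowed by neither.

E2

Δl = 2 − 2 = +0; l_i + l_f = 4.
E1 (Δl = ±1): not satisfied.
E2 (Δl = 0,±2, l_i+l_f ≥ 2): satisfied.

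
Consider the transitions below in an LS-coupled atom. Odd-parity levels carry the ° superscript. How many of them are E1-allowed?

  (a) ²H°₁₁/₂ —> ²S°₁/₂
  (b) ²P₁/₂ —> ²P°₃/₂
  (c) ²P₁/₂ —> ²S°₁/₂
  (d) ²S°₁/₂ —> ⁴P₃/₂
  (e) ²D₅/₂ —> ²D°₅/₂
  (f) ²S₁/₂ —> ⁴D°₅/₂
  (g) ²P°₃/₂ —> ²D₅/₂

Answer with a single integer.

(a) forbidden (parity, ΔL, ΔJ fail)
(b) allowed
(c) allowed
(d) forbidden (ΔS fails)
(e) allowed
(f) forbidden (ΔS, ΔL, ΔJ fail)
(g) allowed
Total allowed: 4 of 7.

4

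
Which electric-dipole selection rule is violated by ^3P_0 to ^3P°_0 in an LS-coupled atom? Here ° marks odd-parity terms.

Reading off the term symbols: S 1→1, L 1→1, J 0→0, parity even→odd.
ΔS = 0: S: 1 → 1 — satisfied.
ΔL = 0, ±1 (not L=0↔0): L: 1 → 1, ΔL = +0 — satisfied.
Parity must change: even → odd — satisfied.
ΔJ = 0, ±1 (not J=0↔0): J: 0 → 0, ΔJ = +0 — violated.

the J=0 ↔ J=0 exclusion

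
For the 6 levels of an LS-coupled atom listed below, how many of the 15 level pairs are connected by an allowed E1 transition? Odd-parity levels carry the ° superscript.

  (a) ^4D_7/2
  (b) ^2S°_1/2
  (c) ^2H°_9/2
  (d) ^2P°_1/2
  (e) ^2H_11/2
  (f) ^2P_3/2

3

(a)–(b): forbidden (ΔS, ΔL, ΔJ).
(a)–(c): forbidden (ΔS, ΔL).
(a)–(d): forbidden (ΔS, ΔJ).
(a)–(e): forbidden (parity, ΔS, ΔL, ΔJ).
(a)–(f): forbidden (parity, ΔS, ΔJ).
(b)–(c): forbidden (parity, ΔL, ΔJ).
(b)–(d): forbidden (parity).
(b)–(e): forbidden (ΔL, ΔJ).
(b)–(f): allowed.
(c)–(d): forbidden (parity, ΔL, ΔJ).
(c)–(e): allowed.
(c)–(f): forbidden (ΔL, ΔJ).
(d)–(e): forbidden (ΔL, ΔJ).
(d)–(f): allowed.
(e)–(f): forbidden (parity, ΔL, ΔJ).
Allowed pairs: 3 of 15.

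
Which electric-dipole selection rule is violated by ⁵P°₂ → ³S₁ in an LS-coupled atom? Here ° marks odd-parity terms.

ΔS = 0: S: 2 → 1 — fails.
Parity must change: odd → even — passes.
ΔJ = 0, ±1 (not J=0↔0): J: 2 → 1, ΔJ = -1 — passes.
ΔL = 0, ±1 (not L=0↔0): L: 1 → 0, ΔL = -1 — passes.

the ΔS = 0 rule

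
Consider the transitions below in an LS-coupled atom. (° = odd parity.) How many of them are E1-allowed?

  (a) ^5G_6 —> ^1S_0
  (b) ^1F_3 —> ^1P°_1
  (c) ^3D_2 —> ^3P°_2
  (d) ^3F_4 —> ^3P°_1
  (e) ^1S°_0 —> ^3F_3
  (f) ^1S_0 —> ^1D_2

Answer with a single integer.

(a) forbidden (parity, ΔS, ΔL, ΔJ fail)
(b) forbidden (ΔL, ΔJ fail)
(c) allowed
(d) forbidden (ΔL, ΔJ fail)
(e) forbidden (ΔS, ΔL, ΔJ fail)
(f) forbidden (parity, ΔL, ΔJ fail)
Total allowed: 1 of 6.

1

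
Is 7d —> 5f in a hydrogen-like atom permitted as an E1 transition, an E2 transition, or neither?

Δl = 3 − 2 = +1; l_i + l_f = 5.
E1 (Δl = ±1): satisfied.
E2 (Δl = 0,±2, l_i+l_f ≥ 2): not satisfied.

E1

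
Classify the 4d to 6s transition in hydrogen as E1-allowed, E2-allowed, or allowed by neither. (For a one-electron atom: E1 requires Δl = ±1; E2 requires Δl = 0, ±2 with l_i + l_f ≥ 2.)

E2

Δl = 0 − 2 = -2; l_i + l_f = 2.
E1 (Δl = ±1): not satisfied.
E2 (Δl = 0,±2, l_i+l_f ≥ 2): satisfied.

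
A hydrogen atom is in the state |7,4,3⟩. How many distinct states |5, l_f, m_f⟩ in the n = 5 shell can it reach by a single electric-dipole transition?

2

E1 requires Δl = ±1, so l_f ∈ {3, 5}; with 0 ≤ l_f ≤ n_f−1 = 4, the allowed l_f values are {3}.
For l_f = 3: m_f ∈ {m_i−1, m_i, m_i+1} ∩ [−3, 3] = {2, 3} → 2 states.
Total: 2.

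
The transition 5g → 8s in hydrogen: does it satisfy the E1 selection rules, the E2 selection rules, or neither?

Δl = 0 − 4 = -4; l_i + l_f = 4.
E1 (Δl = ±1): not satisfied.
E2 (Δl = 0,±2, l_i+l_f ≥ 2): not satisfied.

neither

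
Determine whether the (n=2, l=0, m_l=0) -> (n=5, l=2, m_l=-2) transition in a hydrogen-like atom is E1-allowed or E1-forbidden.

l: 0 → 2 (Δl = +2). Δl = ±1 ✗.
Δm_l = -2 − (0) = -2. E1 requires Δm_l = 0, ±1: ✗.
The transition is electric-dipole forbidden.

forbidden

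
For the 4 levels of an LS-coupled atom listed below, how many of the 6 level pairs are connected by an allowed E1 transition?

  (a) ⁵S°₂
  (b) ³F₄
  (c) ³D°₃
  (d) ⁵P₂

(a)–(b): forbidden (ΔS, ΔL, ΔJ).
(a)–(c): forbidden (parity, ΔS, ΔL).
(a)–(d): allowed.
(b)–(c): allowed.
(b)–(d): forbidden (parity, ΔS, ΔL, ΔJ).
(c)–(d): forbidden (ΔS).
Allowed pairs: 2 of 6.

2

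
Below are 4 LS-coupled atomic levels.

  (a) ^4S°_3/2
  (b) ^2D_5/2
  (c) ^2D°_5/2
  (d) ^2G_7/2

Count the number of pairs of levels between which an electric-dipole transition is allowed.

1

(a)–(b): forbidden (ΔS, ΔL).
(a)–(c): forbidden (parity, ΔS, ΔL).
(a)–(d): forbidden (ΔS, ΔL, ΔJ).
(b)–(c): allowed.
(b)–(d): forbidden (parity, ΔL).
(c)–(d): forbidden (ΔL).
Allowed pairs: 1 of 6.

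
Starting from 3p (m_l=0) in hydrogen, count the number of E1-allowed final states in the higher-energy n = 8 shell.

4

E1 requires Δl = ±1, so l_f ∈ {0, 2}; with 0 ≤ l_f ≤ n_f−1 = 7, the allowed l_f values are {0, 2}.
For l_f = 0: m_f ∈ {m_i−1, m_i, m_i+1} ∩ [−0, 0] = {0} → 1 state.
For l_f = 2: m_f ∈ {m_i−1, m_i, m_i+1} ∩ [−2, 2] = {-1, 0, 1} → 3 states.
Total: 4.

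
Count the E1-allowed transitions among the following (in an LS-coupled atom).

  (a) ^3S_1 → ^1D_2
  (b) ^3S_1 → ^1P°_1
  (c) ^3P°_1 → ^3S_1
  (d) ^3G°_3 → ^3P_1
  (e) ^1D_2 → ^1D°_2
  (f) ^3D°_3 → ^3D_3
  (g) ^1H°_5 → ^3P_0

(a) forbidden (parity, ΔS, ΔL fail)
(b) forbidden (ΔS fails)
(c) allowed
(d) forbidden (ΔL, ΔJ fail)
(e) allowed
(f) allowed
(g) forbidden (ΔS, ΔL, ΔJ fail)
Total allowed: 3 of 7.

3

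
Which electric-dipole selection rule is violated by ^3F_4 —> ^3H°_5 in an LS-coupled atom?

the ΔL = 0, ±1 rule

ΔL = 0, ±1 (not L=0↔0): L: 3 → 5, ΔL = +2 — fails.
Parity must change: even → odd — passes.
ΔS = 0: S: 1 → 1 — passes.
ΔJ = 0, ±1 (not J=0↔0): J: 4 → 5, ΔJ = +1 — passes.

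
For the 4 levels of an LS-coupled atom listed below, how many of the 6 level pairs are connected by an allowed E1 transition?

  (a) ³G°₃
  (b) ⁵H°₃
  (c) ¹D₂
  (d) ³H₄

(a)–(b): forbidden (parity, ΔS).
(a)–(c): forbidden (ΔS, ΔL).
(a)–(d): allowed.
(b)–(c): forbidden (ΔS, ΔL).
(b)–(d): forbidden (ΔS).
(c)–(d): forbidden (parity, ΔS, ΔL, ΔJ).
Allowed pairs: 1 of 6.

1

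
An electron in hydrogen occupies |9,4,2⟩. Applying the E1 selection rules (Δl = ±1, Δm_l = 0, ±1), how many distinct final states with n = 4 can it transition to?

3

E1 requires Δl = ±1, so l_f ∈ {3, 5}; with 0 ≤ l_f ≤ n_f−1 = 3, the allowed l_f values are {3}.
For l_f = 3: m_f ∈ {m_i−1, m_i, m_i+1} ∩ [−3, 3] = {1, 2, 3} → 3 states.
Total: 3.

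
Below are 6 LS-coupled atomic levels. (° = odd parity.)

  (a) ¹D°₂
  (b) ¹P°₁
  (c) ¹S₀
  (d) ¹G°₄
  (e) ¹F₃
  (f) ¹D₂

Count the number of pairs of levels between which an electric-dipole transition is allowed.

(a)–(b): forbidden (parity).
(a)–(c): forbidden (ΔL, ΔJ).
(a)–(d): forbidden (parity, ΔL, ΔJ).
(a)–(e): allowed.
(a)–(f): allowed.
(b)–(c): allowed.
(b)–(d): forbidden (parity, ΔL, ΔJ).
(b)–(e): forbidden (ΔL, ΔJ).
(b)–(f): allowed.
(c)–(d): forbidden (ΔL, ΔJ).
(c)–(e): forbidden (parity, ΔL, ΔJ).
(c)–(f): forbidden (parity, ΔL, ΔJ).
(d)–(e): allowed.
(d)–(f): forbidden (ΔL, ΔJ).
(e)–(f): forbidden (parity).
Allowed pairs: 5 of 15.

5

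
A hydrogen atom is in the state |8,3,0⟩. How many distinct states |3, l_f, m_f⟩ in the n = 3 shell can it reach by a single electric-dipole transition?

3

E1 requires Δl = ±1, so l_f ∈ {2, 4}; with 0 ≤ l_f ≤ n_f−1 = 2, the allowed l_f values are {2}.
For l_f = 2: m_f ∈ {m_i−1, m_i, m_i+1} ∩ [−2, 2] = {-1, 0, 1} → 3 states.
Total: 3.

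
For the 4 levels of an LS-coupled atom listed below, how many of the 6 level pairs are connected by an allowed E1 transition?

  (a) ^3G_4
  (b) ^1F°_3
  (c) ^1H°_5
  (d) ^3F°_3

1

(a)–(b): forbidden (ΔS).
(a)–(c): forbidden (ΔS).
(a)–(d): allowed.
(b)–(c): forbidden (parity, ΔL, ΔJ).
(b)–(d): forbidden (parity, ΔS).
(c)–(d): forbidden (parity, ΔS, ΔL, ΔJ).
Allowed pairs: 1 of 6.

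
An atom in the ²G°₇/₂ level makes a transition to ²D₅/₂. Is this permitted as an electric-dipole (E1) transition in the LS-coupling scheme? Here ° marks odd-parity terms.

forbidden

Reading off the term symbols: S 1/2→1/2, L 4→2, J 7/2→5/2, parity odd→even.
Parity must change: odd → even — passes.
ΔS = 0: S: 1/2 → 1/2 — passes.
ΔL = 0, ±1 (not L=0↔0): L: 4 → 2, ΔL = -2 — fails.
ΔJ = 0, ±1 (not J=0↔0): J: 7/2 → 5/2, ΔJ = -1 — passes.
Rule(s) violated: ΔL.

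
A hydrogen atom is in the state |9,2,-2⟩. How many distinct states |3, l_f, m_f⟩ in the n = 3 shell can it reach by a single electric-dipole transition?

1

E1 requires Δl = ±1, so l_f ∈ {1, 3}; with 0 ≤ l_f ≤ n_f−1 = 2, the allowed l_f values are {1}.
For l_f = 1: m_f ∈ {m_i−1, m_i, m_i+1} ∩ [−1, 1] = {-1} → 1 state.
Total: 1.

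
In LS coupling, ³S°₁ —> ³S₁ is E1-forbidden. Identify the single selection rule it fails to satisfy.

the L=0 ↔ L=0 exclusion

Parity must change: odd → even — ✓.
ΔS = 0: S: 1 → 1 — ✓.
ΔL = 0, ±1 (not L=0↔0): L: 0 → 0, ΔL = +0 — ✗.
ΔJ = 0, ±1 (not J=0↔0): J: 1 → 1, ΔJ = +0 — ✓.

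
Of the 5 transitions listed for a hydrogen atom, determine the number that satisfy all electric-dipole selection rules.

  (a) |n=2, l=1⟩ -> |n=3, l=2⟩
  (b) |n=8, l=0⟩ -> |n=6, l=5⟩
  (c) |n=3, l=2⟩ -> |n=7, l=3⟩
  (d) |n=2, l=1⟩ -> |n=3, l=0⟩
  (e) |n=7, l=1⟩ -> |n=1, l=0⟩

4

(a) allowed
(b) forbidden — Δl = +5 (E1 requires Δl = ±1)
(c) allowed
(d) allowed
(e) allowed
Total allowed: 4 of 5.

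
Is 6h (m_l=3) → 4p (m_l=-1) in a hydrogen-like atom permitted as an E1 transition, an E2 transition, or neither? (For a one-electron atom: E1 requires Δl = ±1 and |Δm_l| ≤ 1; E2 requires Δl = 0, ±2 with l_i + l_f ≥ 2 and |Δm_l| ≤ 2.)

Δl = 1 − 5 = -4; l_i + l_f = 6.
Δm_l = -4.
E1 (Δl = ±1, |Δm_l| ≤ 1): not satisfied.
E2 (Δl = 0,±2, l_i+l_f ≥ 2, |Δm_l| ≤ 2): not satisfied.

neither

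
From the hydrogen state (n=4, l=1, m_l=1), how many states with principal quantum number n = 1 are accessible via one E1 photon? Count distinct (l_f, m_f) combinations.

E1 requires Δl = ±1, so l_f ∈ {0, 2}; with 0 ≤ l_f ≤ n_f−1 = 0, the allowed l_f values are {0}.
For l_f = 0: m_f ∈ {m_i−1, m_i, m_i+1} ∩ [−0, 0] = {0} → 1 state.
Total: 1.

1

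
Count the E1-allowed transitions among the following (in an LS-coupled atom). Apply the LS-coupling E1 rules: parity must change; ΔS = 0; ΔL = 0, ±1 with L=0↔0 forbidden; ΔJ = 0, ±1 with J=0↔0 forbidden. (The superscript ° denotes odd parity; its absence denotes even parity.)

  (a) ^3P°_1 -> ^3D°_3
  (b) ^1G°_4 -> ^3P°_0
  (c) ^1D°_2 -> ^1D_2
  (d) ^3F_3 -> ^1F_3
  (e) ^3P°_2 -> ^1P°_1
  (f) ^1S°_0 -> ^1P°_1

(a) forbidden (parity, ΔJ fail)
(b) forbidden (parity, ΔS, ΔL, ΔJ fail)
(c) allowed
(d) forbidden (parity, ΔS fail)
(e) forbidden (parity, ΔS fail)
(f) forbidden (parity fails)
Total allowed: 1 of 6.

1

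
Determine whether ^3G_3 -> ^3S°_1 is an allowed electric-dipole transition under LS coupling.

Initial level: S=1, L=4, J=3, parity even. Final level: S=1, L=0, J=1, parity odd.
Parity must change: even → odd — ✓.
ΔS = 0: S: 1 → 1 — ✓.
ΔL = 0, ±1 (not L=0↔0): L: 4 → 0, ΔL = -4 — ✗.
ΔJ = 0, ±1 (not J=0↔0): J: 3 → 1, ΔJ = -2 — ✗.
Rule(s) violated: ΔL, ΔJ.

forbidden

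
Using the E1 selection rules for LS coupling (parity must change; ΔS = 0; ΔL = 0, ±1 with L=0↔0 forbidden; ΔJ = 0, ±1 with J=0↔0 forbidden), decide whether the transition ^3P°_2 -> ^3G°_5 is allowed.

Parity must change: odd → odd — fails.
ΔS = 0: S: 1 → 1 — passes.
ΔL = 0, ±1 (not L=0↔0): L: 1 → 4, ΔL = +3 — fails.
ΔJ = 0, ±1 (not J=0↔0): J: 2 → 5, ΔJ = +3 — fails.
Rule(s) violated: parity, ΔL, ΔJ.

forbidden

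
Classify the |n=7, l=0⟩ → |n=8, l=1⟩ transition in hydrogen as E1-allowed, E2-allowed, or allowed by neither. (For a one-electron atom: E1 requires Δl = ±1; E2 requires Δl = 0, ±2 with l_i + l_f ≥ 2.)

E1

Δl = 1 − 0 = +1; l_i + l_f = 1.
E1 (Δl = ±1): satisfied.
E2 (Δl = 0,±2, l_i+l_f ≥ 2): not satisfied.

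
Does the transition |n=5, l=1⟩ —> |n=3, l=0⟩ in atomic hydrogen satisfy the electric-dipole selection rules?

allowed

Initial l = 1, final l = 0, so Δl = -1. E1 requires Δl = ±1: passes.
All E1 selection rules are satisfied.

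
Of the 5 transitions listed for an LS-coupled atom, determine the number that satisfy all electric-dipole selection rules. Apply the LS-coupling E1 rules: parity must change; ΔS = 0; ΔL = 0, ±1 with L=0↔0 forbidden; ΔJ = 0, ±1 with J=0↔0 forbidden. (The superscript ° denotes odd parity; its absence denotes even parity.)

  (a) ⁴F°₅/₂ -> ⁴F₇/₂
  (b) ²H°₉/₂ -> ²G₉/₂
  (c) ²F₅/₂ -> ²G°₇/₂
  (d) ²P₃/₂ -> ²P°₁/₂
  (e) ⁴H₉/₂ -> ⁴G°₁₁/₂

5

(a) allowed
(b) allowed
(c) allowed
(d) allowed
(e) allowed
Total allowed: 5 of 5.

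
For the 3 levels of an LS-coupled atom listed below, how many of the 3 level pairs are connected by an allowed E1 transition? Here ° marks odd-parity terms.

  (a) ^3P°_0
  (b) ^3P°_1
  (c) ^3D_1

(a)–(b): forbidden (parity).
(a)–(c): allowed.
(b)–(c): allowed.
Allowed pairs: 2 of 3.

2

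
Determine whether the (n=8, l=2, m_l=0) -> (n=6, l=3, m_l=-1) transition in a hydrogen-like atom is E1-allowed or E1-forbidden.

allowed

Δl = 3 − 2 = +1; the E1 rule Δl = ±1 is passes.
m_l: 0 → -1 (Δm_l = -1). |Δm_l| ≤ 1 passes.
All E1 selection rules are satisfied.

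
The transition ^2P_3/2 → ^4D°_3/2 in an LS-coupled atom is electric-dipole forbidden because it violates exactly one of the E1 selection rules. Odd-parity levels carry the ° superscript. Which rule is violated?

the ΔS = 0 rule

Reading off the term symbols: S 1/2→3/2, L 1→2, J 3/2→3/2, parity even→odd.
ΔJ = 0, ±1 (not J=0↔0): J: 3/2 → 3/2, ΔJ = +0 — ok.
ΔS = 0: S: 1/2 → 3/2 — fails.
Parity must change: even → odd — ok.
ΔL = 0, ±1 (not L=0↔0): L: 1 → 2, ΔL = +1 — ok.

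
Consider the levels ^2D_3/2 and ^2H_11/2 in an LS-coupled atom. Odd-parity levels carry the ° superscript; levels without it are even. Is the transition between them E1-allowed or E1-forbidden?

ΔL = 0, ±1 (not L=0↔0): L: 2 → 5, ΔL = +3 — ✗.
ΔJ = 0, ±1 (not J=0↔0): J: 3/2 → 11/2, ΔJ = +4 — ✗.
Parity must change: even → even — ✗.
ΔS = 0: S: 1/2 → 1/2 — ✓.
Rule(s) violated: parity, ΔL, ΔJ.

forbidden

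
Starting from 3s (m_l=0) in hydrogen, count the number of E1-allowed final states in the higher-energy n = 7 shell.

3

E1 requires Δl = ±1, so l_f ∈ {-1, 1}; with 0 ≤ l_f ≤ n_f−1 = 6, the allowed l_f values are {1}.
For l_f = 1: m_f ∈ {m_i−1, m_i, m_i+1} ∩ [−1, 1] = {-1, 0, 1} → 3 states.
Total: 3.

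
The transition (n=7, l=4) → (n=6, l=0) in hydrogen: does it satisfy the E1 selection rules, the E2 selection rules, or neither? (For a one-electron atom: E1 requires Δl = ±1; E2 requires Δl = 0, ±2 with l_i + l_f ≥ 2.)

Δl = 0 − 4 = -4; l_i + l_f = 4.
E1 (Δl = ±1): not satisfied.
E2 (Δl = 0,±2, l_i+l_f ≥ 2): not satisfied.

neither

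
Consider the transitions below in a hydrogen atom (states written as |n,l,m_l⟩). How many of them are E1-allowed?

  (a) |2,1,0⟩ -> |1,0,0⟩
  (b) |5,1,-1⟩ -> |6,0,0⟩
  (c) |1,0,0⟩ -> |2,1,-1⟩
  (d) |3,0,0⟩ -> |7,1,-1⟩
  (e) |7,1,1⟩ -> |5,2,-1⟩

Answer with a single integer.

4

(a) allowed
(b) allowed
(c) allowed
(d) allowed
(e) forbidden — Δm_l = -2 (E1 requires Δm_l = 0, ±1)
Total allowed: 4 of 5.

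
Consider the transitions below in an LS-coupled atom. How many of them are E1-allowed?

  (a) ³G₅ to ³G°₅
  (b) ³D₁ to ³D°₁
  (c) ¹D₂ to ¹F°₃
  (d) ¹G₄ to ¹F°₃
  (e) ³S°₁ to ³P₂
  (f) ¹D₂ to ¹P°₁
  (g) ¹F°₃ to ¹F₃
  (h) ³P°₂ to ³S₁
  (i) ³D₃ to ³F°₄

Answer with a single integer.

(a) allowed
(b) allowed
(c) allowed
(d) allowed
(e) allowed
(f) allowed
(g) allowed
(h) allowed
(i) allowed
Total allowed: 9 of 9.

9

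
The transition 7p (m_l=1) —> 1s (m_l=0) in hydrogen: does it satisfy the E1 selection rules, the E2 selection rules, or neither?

E1

Δl = 0 − 1 = -1; l_i + l_f = 1.
Δm_l = -1.
E1 (Δl = ±1, |Δm_l| ≤ 1): satisfied.
E2 (Δl = 0,±2, l_i+l_f ≥ 2, |Δm_l| ≤ 2): not satisfied.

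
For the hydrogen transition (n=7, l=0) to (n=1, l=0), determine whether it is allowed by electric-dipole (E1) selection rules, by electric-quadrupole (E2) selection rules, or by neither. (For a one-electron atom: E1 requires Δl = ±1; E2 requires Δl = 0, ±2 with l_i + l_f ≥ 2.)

neither

Δl = 0 − 0 = +0; l_i + l_f = 0.
E1 (Δl = ±1): not satisfied.
E2 (Δl = 0,±2, l_i+l_f ≥ 2): not satisfied.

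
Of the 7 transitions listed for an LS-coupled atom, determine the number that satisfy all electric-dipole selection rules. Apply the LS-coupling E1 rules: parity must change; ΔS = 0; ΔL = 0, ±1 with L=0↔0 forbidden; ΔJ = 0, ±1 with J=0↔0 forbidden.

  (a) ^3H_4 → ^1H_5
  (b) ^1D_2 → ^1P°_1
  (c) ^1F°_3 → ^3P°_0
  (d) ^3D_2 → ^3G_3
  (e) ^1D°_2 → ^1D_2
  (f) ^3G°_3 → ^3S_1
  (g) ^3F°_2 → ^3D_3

(a) forbidden (parity, ΔS fail)
(b) allowed
(c) forbidden (parity, ΔS, ΔL, ΔJ fail)
(d) forbidden (parity, ΔL fail)
(e) allowed
(f) forbidden (ΔL, ΔJ fail)
(g) allowed
Total allowed: 3 of 7.

3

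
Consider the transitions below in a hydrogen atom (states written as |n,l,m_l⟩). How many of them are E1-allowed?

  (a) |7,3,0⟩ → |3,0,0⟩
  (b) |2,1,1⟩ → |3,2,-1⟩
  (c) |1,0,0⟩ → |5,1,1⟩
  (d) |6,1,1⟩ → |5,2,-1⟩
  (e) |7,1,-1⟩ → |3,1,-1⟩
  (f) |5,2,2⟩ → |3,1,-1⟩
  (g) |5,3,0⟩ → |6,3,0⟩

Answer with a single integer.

1

(a) forbidden — Δl = -3 (E1 requires Δl = ±1)
(b) forbidden — Δm_l = -2 (E1 requires Δm_l = 0, ±1)
(c) allowed
(d) forbidden — Δm_l = -2 (E1 requires Δm_l = 0, ±1)
(e) forbidden — Δl = +0 (E1 requires Δl = ±1)
(f) forbidden — Δm_l = -3 (E1 requires Δm_l = 0, ±1)
(g) forbidden — Δl = +0 (E1 requires Δl = ±1)
Total allowed: 1 of 7.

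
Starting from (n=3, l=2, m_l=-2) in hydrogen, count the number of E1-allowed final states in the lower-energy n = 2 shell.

1

E1 requires Δl = ±1, so l_f ∈ {1, 3}; with 0 ≤ l_f ≤ n_f−1 = 1, the allowed l_f values are {1}.
For l_f = 1: m_f ∈ {m_i−1, m_i, m_i+1} ∩ [−1, 1] = {-1} → 1 state.
Total: 1.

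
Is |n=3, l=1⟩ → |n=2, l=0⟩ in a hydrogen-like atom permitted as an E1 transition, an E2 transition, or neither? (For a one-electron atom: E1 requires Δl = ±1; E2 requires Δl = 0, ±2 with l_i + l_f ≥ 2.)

Δl = 0 − 1 = -1; l_i + l_f = 1.
E1 (Δl = ±1): satisfied.
E2 (Δl = 0,±2, l_i+l_f ≥ 2): not satisfied.

E1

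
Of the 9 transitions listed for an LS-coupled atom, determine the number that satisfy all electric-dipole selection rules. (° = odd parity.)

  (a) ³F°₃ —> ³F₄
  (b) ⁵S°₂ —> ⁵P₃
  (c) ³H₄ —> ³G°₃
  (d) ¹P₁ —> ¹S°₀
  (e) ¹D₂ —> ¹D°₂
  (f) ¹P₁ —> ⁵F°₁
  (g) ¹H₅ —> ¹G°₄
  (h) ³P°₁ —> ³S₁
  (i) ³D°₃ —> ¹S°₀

(a) allowed
(b) allowed
(c) allowed
(d) allowed
(e) allowed
(f) forbidden (ΔS, ΔL fail)
(g) allowed
(h) allowed
(i) forbidden (parity, ΔS, ΔL, ΔJ fail)
Total allowed: 7 of 9.

7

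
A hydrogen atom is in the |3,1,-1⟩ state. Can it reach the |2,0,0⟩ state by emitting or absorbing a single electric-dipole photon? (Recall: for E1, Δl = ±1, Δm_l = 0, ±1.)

allowed

Initial l = 1, final l = 0, so Δl = -1. E1 requires Δl = ±1: passes.
Δm_l = 0 − (-1) = +1. E1 requires Δm_l = 0, ±1: passes.
All E1 selection rules are satisfied.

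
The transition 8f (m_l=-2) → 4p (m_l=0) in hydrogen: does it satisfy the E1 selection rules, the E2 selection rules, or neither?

E2

Δl = 1 − 3 = -2; l_i + l_f = 4.
Δm_l = +2.
E1 (Δl = ±1, |Δm_l| ≤ 1): not satisfied.
E2 (Δl = 0,±2, l_i+l_f ≥ 2, |Δm_l| ≤ 2): satisfied.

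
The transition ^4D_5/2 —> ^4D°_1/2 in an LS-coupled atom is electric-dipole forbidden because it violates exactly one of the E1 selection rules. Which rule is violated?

ΔS = 0: S: 3/2 → 3/2 — ✓.
Parity must change: even → odd — ✓.
ΔJ = 0, ±1 (not J=0↔0): J: 5/2 → 1/2, ΔJ = -2 — ✗.
ΔL = 0, ±1 (not L=0↔0): L: 2 → 2, ΔL = +0 — ✓.

the ΔJ = 0, ±1 rule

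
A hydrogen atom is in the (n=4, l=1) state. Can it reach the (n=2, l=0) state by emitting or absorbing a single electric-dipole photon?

allowed

l: 1 → 0 (Δl = -1). Δl = ±1 ✓.
All E1 selection rules are satisfied.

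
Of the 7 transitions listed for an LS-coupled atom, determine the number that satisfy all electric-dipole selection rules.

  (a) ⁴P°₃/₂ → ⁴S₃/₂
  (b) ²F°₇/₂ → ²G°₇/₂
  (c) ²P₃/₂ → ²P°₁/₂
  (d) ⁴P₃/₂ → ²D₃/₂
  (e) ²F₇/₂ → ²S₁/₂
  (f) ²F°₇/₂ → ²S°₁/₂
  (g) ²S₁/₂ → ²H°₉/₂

(a) allowed
(b) forbidden (parity fails)
(c) allowed
(d) forbidden (parity, ΔS fail)
(e) forbidden (parity, ΔL, ΔJ fail)
(f) forbidden (parity, ΔL, ΔJ fail)
(g) forbidden (ΔL, ΔJ fail)
Total allowed: 2 of 7.

2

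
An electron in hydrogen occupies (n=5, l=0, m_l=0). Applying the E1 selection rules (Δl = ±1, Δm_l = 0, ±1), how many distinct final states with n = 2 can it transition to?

3

E1 requires Δl = ±1, so l_f ∈ {-1, 1}; with 0 ≤ l_f ≤ n_f−1 = 1, the allowed l_f values are {1}.
For l_f = 1: m_f ∈ {m_i−1, m_i, m_i+1} ∩ [−1, 1] = {-1, 0, 1} → 3 states.
Total: 3.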